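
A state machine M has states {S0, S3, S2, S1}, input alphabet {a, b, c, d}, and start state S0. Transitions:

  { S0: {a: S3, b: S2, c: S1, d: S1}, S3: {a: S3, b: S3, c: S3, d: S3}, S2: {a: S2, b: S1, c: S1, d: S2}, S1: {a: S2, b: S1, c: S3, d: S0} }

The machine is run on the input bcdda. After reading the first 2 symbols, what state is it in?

Trace: S0 -b-> S2 -c-> S1
After 2 symbols: S1.

S1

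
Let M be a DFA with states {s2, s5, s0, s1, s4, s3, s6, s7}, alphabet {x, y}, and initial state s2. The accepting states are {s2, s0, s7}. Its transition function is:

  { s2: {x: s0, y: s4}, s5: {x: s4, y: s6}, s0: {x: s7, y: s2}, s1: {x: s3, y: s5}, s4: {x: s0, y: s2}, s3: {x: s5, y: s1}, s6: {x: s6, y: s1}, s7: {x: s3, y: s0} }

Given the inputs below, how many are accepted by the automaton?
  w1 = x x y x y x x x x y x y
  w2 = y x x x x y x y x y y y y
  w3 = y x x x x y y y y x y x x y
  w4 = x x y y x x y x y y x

w1: Trace: s2 -x-> s0 -x-> s7 -y-> s0 -x-> s7 -y-> s0 -x-> s7 -x-> s3 -x-> s5 -x-> s4 -y-> s2 -x-> s0 -y-> s2  → end s2, accepted
w2: Trace: s2 -y-> s4 -x-> s0 -x-> s7 -x-> s3 -x-> s5 -y-> s6 -x-> s6 -y-> s1 -x-> s3 -y-> s1 -y-> s5 -y-> s6 -y-> s1  → end s1, rejected
w3: Trace: s2 -y-> s4 -x-> s0 -x-> s7 -x-> s3 -x-> s5 -y-> s6 -y-> s1 -y-> s5 -y-> s6 -x-> s6 -y-> s1 -x-> s3 -x-> s5 -y-> s6  → end s6, rejected
w4: Trace: s2 -x-> s0 -x-> s7 -y-> s0 -y-> s2 -x-> s0 -x-> s7 -y-> s0 -x-> s7 -y-> s0 -y-> s2 -x-> s0  → end s0, accepted

2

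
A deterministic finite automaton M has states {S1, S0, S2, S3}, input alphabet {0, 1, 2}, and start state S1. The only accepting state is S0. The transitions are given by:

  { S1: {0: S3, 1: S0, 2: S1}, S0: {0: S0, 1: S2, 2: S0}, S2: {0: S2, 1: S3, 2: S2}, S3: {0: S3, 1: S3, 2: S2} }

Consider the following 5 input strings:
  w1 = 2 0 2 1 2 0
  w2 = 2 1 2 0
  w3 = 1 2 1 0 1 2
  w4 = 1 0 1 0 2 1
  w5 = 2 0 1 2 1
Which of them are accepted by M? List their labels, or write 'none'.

w2

w1: S1 → S1 → S3 → S2 → S3 → S2 → S2  → end S2, rejected
w2: S1 → S1 → S0 → S0 → S0  → end S0, accepted
w3: S1 → S0 → S0 → S2 → S2 → S3 → S2  → end S2, rejected
w4: S1 → S0 → S0 → S2 → S2 → S2 → S3  → end S3, rejected
w5: S1 → S1 → S3 → S3 → S2 → S3  → end S3, rejected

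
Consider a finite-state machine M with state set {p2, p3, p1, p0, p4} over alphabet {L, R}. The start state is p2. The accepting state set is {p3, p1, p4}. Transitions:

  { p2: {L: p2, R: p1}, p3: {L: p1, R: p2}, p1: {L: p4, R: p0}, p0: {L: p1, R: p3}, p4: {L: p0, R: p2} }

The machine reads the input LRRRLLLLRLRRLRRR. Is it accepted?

No

start at p2
read 'L': p2 → p2
read 'R': p2 → p1
read 'R': p1 → p0
read 'R': p0 → p3
read 'L': p3 → p1
read 'L': p1 → p4
read 'L': p4 → p0
read 'L': p0 → p1
read 'R': p1 → p0
read 'L': p0 → p1
read 'R': p1 → p0
read 'R': p0 → p3
read 'L': p3 → p1
read 'R': p1 → p0
read 'R': p0 → p3
read 'R': p3 → p2
End state p2 is not accepting.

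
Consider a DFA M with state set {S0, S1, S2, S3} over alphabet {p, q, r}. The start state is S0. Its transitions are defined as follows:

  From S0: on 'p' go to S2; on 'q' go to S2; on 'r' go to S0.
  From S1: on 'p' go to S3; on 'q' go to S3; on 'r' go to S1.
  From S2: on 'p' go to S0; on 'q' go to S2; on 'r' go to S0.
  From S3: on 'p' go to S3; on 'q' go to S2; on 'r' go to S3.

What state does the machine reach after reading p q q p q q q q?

start at S0
read 'p': S0 → S2
read 'q': S2 → S2
read 'q': S2 → S2
read 'p': S2 → S0
read 'q': S0 → S2
read 'q': S2 → S2
read 'q': S2 → S2
read 'q': S2 → S2

S2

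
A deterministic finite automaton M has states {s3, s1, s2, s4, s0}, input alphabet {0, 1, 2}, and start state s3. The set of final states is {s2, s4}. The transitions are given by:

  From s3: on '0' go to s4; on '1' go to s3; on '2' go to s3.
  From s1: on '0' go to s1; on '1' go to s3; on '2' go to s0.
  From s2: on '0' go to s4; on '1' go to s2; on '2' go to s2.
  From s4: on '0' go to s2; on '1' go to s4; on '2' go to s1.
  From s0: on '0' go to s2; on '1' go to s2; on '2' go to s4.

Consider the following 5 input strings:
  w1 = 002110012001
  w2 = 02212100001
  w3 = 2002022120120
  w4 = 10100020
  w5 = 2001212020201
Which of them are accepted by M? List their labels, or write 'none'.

w1: Trace: s3 -0-> s4 -0-> s2 -2-> s2 -1-> s2 -1-> s2 -0-> s4 -0-> s2 -1-> s2 -2-> s2 -0-> s4 -0-> s2 -1-> s2  → end s2, accepted
w2: Trace: s3 -0-> s4 -2-> s1 -2-> s0 -1-> s2 -2-> s2 -1-> s2 -0-> s4 -0-> s2 -0-> s4 -0-> s2 -1-> s2  → end s2, accepted
w3: Trace: s3 -2-> s3 -0-> s4 -0-> s2 -2-> s2 -0-> s4 -2-> s1 -2-> s0 -1-> s2 -2-> s2 -0-> s4 -1-> s4 -2-> s1 -0-> s1  → end s1, rejected
w4: Trace: s3 -1-> s3 -0-> s4 -1-> s4 -0-> s2 -0-> s4 -0-> s2 -2-> s2 -0-> s4  → end s4, accepted
w5: Trace: s3 -2-> s3 -0-> s4 -0-> s2 -1-> s2 -2-> s2 -1-> s2 -2-> s2 -0-> s4 -2-> s1 -0-> s1 -2-> s0 -0-> s2 -1-> s2  → end s2, accepted

w1, w2, w4, w5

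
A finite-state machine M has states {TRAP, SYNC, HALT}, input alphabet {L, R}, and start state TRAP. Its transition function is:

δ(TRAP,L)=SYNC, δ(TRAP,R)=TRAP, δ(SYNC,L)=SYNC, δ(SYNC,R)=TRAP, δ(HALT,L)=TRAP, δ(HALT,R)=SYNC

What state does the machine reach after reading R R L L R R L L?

SYNC

TRAP → TRAP → TRAP → SYNC → SYNC → TRAP → TRAP → SYNC → SYNC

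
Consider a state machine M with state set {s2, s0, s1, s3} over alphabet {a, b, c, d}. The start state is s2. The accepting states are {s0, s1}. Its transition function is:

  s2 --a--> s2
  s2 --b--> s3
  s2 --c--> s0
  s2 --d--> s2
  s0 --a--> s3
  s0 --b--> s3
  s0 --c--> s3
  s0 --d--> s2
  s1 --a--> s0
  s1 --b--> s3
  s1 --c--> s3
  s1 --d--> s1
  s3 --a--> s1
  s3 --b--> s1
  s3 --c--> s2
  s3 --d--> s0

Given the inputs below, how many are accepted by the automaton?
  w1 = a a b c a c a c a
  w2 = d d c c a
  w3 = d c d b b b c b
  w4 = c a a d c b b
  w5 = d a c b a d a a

1

w1: s2 → s2 → s2 → s3 → s2 → s2 → s0 → s3 → s2 → s2  → end s2, rejected
w2: s2 → s2 → s2 → s0 → s3 → s1  → end s1, accepted
w3: s2 → s2 → s0 → s2 → s3 → s1 → s3 → s2 → s3  → end s3, rejected
w4: s2 → s0 → s3 → s1 → s1 → s3 → s1 → s3  → end s3, rejected
w5: s2 → s2 → s2 → s0 → s3 → s1 → s1 → s0 → s3  → end s3, rejected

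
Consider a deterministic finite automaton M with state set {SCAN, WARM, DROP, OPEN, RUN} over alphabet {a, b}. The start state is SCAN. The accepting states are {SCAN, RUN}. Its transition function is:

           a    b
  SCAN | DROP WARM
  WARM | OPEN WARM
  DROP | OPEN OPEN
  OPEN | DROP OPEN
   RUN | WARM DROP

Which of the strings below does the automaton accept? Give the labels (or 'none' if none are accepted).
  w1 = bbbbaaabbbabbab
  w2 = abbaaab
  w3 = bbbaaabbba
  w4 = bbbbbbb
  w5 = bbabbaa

none

w1: SCAN → WARM → WARM → WARM → WARM → OPEN → DROP → OPEN → OPEN → OPEN → OPEN → DROP → OPEN → OPEN → DROP → OPEN  → end OPEN, rejected
w2: SCAN → DROP → OPEN → OPEN → DROP → OPEN → DROP → OPEN  → end OPEN, rejected
w3: SCAN → WARM → WARM → WARM → OPEN → DROP → OPEN → OPEN → OPEN → OPEN → DROP  → end DROP, rejected
w4: SCAN → WARM → WARM → WARM → WARM → WARM → WARM → WARM  → end WARM, rejected
w5: SCAN → WARM → WARM → OPEN → OPEN → OPEN → DROP → OPEN  → end OPEN, rejected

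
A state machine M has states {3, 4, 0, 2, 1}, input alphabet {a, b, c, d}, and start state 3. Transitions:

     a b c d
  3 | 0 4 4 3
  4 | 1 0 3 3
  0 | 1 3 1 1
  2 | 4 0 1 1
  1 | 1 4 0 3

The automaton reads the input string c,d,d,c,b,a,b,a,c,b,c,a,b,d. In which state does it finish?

Trace: 3 -c-> 4 -d-> 3 -d-> 3 -c-> 4 -b-> 0 -a-> 1 -b-> 4 -a-> 1 -c-> 0 -b-> 3 -c-> 4 -a-> 1 -b-> 4 -d-> 3

3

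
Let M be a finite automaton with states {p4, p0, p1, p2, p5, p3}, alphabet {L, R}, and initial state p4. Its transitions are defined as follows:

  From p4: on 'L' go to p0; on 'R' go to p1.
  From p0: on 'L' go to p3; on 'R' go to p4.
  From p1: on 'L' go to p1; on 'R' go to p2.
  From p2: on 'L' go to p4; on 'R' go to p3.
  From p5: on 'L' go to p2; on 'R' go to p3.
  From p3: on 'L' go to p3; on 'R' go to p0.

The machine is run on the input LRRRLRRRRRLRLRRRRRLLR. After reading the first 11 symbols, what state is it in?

p0

p4 → p0 → p4 → p1 → p2 → p4 → p1 → p2 → p3 → p0 → p4 → p0
After 11 symbols: p0.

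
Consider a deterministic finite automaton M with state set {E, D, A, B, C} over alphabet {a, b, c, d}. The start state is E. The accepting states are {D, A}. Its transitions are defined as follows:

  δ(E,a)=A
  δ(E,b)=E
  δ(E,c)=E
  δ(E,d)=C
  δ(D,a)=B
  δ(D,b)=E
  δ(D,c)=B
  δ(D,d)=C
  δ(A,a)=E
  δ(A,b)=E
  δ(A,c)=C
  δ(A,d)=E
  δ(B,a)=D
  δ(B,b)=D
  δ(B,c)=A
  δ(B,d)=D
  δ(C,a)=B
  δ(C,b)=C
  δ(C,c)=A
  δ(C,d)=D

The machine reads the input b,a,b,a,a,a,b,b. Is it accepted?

No

start at E
read 'b': E → E
read 'a': E → A
read 'b': A → E
read 'a': E → A
read 'a': A → E
read 'a': E → A
read 'b': A → E
read 'b': E → E
End state E is not accepting.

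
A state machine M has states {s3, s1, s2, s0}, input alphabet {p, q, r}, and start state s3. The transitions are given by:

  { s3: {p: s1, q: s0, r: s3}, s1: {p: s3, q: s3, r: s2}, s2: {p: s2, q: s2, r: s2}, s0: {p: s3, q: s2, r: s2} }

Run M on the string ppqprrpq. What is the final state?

Trace: s3 -p-> s1 -p-> s3 -q-> s0 -p-> s3 -r-> s3 -r-> s3 -p-> s1 -q-> s3

s3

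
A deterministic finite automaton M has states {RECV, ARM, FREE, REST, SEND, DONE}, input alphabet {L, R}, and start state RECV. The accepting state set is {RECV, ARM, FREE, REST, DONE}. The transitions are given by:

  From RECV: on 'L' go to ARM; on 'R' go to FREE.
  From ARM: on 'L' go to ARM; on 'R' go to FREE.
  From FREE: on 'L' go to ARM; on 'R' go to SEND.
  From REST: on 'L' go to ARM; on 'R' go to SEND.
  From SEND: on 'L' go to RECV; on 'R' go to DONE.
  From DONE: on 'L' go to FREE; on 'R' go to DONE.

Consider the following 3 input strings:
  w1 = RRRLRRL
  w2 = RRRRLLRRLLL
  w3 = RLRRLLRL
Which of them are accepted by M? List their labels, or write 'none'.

w1, w2, w3

w1:
  start at RECV
  read 'R': RECV → FREE
  read 'R': FREE → SEND
  read 'R': SEND → DONE
  read 'L': DONE → FREE
  read 'R': FREE → SEND
  read 'R': SEND → DONE
  read 'L': DONE → FREE
  end FREE, accepted
w2:
  start at RECV
  read 'R': RECV → FREE
  read 'R': FREE → SEND
  read 'R': SEND → DONE
  read 'R': DONE → DONE
  read 'L': DONE → FREE
  read 'L': FREE → ARM
  read 'R': ARM → FREE
  read 'R': FREE → SEND
  read 'L': SEND → RECV
  read 'L': RECV → ARM
  read 'L': ARM → ARM
  end ARM, accepted
w3:
  start at RECV
  read 'R': RECV → FREE
  read 'L': FREE → ARM
  read 'R': ARM → FREE
  read 'R': FREE → SEND
  read 'L': SEND → RECV
  read 'L': RECV → ARM
  read 'R': ARM → FREE
  read 'L': FREE → ARM
  end ARM, accepted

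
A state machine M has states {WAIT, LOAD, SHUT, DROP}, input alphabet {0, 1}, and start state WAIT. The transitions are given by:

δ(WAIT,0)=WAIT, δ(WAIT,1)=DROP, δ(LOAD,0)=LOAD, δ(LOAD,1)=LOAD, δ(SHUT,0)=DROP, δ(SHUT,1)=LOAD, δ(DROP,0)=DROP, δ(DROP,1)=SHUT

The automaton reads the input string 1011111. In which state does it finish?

start at WAIT
read '1': WAIT → DROP
read '0': DROP → DROP
read '1': DROP → SHUT
read '1': SHUT → LOAD
read '1': LOAD → LOAD
read '1': LOAD → LOAD
read '1': LOAD → LOAD

LOAD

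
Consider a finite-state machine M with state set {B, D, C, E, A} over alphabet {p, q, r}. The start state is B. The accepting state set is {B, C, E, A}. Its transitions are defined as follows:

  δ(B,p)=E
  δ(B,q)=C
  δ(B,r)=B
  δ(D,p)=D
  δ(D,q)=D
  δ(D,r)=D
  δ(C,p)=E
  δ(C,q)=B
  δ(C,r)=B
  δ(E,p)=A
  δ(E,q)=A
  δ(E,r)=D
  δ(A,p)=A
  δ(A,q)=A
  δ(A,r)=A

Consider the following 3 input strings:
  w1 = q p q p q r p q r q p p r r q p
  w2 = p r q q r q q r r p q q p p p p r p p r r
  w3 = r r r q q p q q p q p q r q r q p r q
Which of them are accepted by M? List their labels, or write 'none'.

w1, w3

w1: Trace: B -q-> C -p-> E -q-> A -p-> A -q-> A -r-> A -p-> A -q-> A -r-> A -q-> A -p-> A -p-> A -r-> A -r-> A -q-> A -p-> A  → end A, accepted
w2: Trace: B -p-> E -r-> D -q-> D -q-> D -r-> D -q-> D -q-> D -r-> D -r-> D -p-> D -q-> D -q-> D -p-> D -p-> D -p-> D -p-> D -r-> D -p-> D -p-> D -r-> D -r-> D  → end D, rejected
w3: Trace: B -r-> B -r-> B -r-> B -q-> C -q-> B -p-> E -q-> A -q-> A -p-> A -q-> A -p-> A -q-> A -r-> A -q-> A -r-> A -q-> A -p-> A -r-> A -q-> A  → end A, accepted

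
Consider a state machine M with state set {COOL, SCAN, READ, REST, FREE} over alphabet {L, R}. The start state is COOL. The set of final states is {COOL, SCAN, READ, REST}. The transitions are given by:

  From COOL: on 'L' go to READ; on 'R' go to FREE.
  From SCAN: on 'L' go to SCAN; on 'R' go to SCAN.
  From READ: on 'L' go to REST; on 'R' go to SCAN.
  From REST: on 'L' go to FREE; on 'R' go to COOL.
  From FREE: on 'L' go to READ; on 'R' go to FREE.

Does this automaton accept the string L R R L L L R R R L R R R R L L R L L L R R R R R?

Yes

start at COOL
read 'L': COOL → READ
read 'R': READ → SCAN
read 'R': SCAN → SCAN
read 'L': SCAN → SCAN
read 'L': SCAN → SCAN
read 'L': SCAN → SCAN
read 'R': SCAN → SCAN
read 'R': SCAN → SCAN
read 'R': SCAN → SCAN
read 'L': SCAN → SCAN
read 'R': SCAN → SCAN
read 'R': SCAN → SCAN
read 'R': SCAN → SCAN
read 'R': SCAN → SCAN
read 'L': SCAN → SCAN
read 'L': SCAN → SCAN
read 'R': SCAN → SCAN
read 'L': SCAN → SCAN
read 'L': SCAN → SCAN
read 'L': SCAN → SCAN
read 'R': SCAN → SCAN
read 'R': SCAN → SCAN
read 'R': SCAN → SCAN
read 'R': SCAN → SCAN
read 'R': SCAN → SCAN
End state SCAN is accepting.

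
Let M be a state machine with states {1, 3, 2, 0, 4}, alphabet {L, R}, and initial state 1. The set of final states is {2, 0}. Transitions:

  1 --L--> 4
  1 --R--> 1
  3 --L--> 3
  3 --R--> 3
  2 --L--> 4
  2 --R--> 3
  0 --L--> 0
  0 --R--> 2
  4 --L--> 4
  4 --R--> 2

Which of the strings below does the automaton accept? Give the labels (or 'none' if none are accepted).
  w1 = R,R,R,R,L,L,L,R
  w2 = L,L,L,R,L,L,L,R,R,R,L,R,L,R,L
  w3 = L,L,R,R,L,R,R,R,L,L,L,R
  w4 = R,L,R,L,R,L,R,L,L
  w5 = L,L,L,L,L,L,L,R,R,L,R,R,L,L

w1: 1 → 1 → 1 → 1 → 1 → 4 → 4 → 4 → 2  → end 2, accepted
w2: 1 → 4 → 4 → 4 → 2 → 4 → 4 → 4 → 2 → 3 → 3 → 3 → 3 → 3 → 3 → 3  → end 3, rejected
w3: 1 → 4 → 4 → 2 → 3 → 3 → 3 → 3 → 3 → 3 → 3 → 3 → 3  → end 3, rejected
w4: 1 → 1 → 4 → 2 → 4 → 2 → 4 → 2 → 4 → 4  → end 4, rejected
w5: 1 → 4 → 4 → 4 → 4 → 4 → 4 → 4 → 2 → 3 → 3 → 3 → 3 → 3 → 3  → end 3, rejected

w1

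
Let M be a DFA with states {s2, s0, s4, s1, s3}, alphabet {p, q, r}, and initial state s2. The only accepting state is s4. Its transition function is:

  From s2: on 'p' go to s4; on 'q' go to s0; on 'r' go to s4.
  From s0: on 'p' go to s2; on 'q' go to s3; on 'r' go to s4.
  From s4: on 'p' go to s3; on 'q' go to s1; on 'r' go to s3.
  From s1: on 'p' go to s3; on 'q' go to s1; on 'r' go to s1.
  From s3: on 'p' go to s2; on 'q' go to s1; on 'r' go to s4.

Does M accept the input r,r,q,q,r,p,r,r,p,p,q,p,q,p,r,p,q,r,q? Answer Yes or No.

s2 → s4 → s3 → s1 → s1 → s1 → s3 → s4 → s3 → s2 → s4 → s1 → s3 → s1 → s3 → s4 → s3 → s1 → s1 → s1
End state s1 is not accepting.

No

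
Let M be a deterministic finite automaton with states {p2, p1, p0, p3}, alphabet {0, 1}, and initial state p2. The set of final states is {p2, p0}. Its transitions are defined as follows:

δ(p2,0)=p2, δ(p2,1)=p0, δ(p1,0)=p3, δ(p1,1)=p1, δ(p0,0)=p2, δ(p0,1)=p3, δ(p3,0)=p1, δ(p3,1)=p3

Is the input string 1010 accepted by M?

Yes

start at p2
read '1': p2 → p0
read '0': p0 → p2
read '1': p2 → p0
read '0': p0 → p2
End state p2 is accepting.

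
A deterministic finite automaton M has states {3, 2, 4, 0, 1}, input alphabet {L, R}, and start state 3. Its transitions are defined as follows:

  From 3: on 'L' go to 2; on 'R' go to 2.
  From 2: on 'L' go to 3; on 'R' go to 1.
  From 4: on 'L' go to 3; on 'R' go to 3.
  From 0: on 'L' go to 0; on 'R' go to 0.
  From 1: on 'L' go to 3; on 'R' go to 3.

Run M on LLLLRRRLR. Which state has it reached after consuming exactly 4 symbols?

3

start at 3
read 'L': 3 → 2
read 'L': 2 → 3
read 'L': 3 → 2
read 'L': 2 → 3
After 4 symbols: 3.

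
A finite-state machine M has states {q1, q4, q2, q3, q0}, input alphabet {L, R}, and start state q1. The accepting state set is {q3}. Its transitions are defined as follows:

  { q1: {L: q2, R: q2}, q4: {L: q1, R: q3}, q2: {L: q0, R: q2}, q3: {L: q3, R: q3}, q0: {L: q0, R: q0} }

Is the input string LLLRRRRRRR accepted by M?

No

Trace: q1 -L-> q2 -L-> q0 -L-> q0 -R-> q0 -R-> q0 -R-> q0 -R-> q0 -R-> q0 -R-> q0 -R-> q0
End state q0 is not accepting.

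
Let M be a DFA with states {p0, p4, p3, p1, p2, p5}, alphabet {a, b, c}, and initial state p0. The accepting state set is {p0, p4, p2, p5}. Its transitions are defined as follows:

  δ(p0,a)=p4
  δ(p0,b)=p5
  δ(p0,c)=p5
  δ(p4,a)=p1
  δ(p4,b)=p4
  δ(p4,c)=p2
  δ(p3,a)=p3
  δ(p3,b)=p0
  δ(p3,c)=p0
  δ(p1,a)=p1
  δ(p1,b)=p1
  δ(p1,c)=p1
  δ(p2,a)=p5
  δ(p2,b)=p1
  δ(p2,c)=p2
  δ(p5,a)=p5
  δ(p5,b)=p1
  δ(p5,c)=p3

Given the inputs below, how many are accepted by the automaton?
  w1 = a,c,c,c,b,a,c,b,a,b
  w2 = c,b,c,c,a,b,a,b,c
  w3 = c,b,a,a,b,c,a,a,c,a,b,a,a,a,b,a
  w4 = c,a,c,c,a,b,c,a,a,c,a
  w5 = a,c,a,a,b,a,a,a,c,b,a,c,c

0

w1:
  start at p0
  read 'a': p0 → p4
  read 'c': p4 → p2
  read 'c': p2 → p2
  read 'c': p2 → p2
  read 'b': p2 → p1
  read 'a': p1 → p1
  read 'c': p1 → p1
  read 'b': p1 → p1
  read 'a': p1 → p1
  read 'b': p1 → p1
  end p1, rejected
w2:
  start at p0
  read 'c': p0 → p5
  read 'b': p5 → p1
  read 'c': p1 → p1
  read 'c': p1 → p1
  read 'a': p1 → p1
  read 'b': p1 → p1
  read 'a': p1 → p1
  read 'b': p1 → p1
  read 'c': p1 → p1
  end p1, rejected
w3:
  start at p0
  read 'c': p0 → p5
  read 'b': p5 → p1
  read 'a': p1 → p1
  read 'a': p1 → p1
  read 'b': p1 → p1
  read 'c': p1 → p1
  read 'a': p1 → p1
  read 'a': p1 → p1
  read 'c': p1 → p1
  read 'a': p1 → p1
  read 'b': p1 → p1
  read 'a': p1 → p1
  read 'a': p1 → p1
  read 'a': p1 → p1
  read 'b': p1 → p1
  read 'a': p1 → p1
  end p1, rejected
w4:
  start at p0
  read 'c': p0 → p5
  read 'a': p5 → p5
  read 'c': p5 → p3
  read 'c': p3 → p0
  read 'a': p0 → p4
  read 'b': p4 → p4
  read 'c': p4 → p2
  read 'a': p2 → p5
  read 'a': p5 → p5
  read 'c': p5 → p3
  read 'a': p3 → p3
  end p3, rejected
w5:
  start at p0
  read 'a': p0 → p4
  read 'c': p4 → p2
  read 'a': p2 → p5
  read 'a': p5 → p5
  read 'b': p5 → p1
  read 'a': p1 → p1
  read 'a': p1 → p1
  read 'a': p1 → p1
  read 'c': p1 → p1
  read 'b': p1 → p1
  read 'a': p1 → p1
  read 'c': p1 → p1
  read 'c': p1 → p1
  end p1, rejected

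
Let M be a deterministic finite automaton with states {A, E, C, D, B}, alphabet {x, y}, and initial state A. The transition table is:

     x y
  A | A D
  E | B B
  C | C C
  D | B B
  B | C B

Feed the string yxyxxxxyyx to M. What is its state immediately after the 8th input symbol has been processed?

C

Trace: A -y-> D -x-> B -y-> B -x-> C -x-> C -x-> C -x-> C -y-> C
After 8 symbols: C.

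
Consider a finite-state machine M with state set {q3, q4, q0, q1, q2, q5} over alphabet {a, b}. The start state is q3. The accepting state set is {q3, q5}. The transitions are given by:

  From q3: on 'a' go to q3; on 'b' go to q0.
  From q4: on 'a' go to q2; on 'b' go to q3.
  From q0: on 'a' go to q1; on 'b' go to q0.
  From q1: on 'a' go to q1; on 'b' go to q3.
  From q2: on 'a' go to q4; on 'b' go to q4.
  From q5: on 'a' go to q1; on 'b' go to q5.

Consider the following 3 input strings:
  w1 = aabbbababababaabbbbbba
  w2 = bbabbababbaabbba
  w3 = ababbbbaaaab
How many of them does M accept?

1

w1:
  start at q3
  read 'a': q3 → q3
  read 'a': q3 → q3
  read 'b': q3 → q0
  read 'b': q0 → q0
  read 'b': q0 → q0
  read 'a': q0 → q1
  read 'b': q1 → q3
  read 'a': q3 → q3
  read 'b': q3 → q0
  read 'a': q0 → q1
  read 'b': q1 → q3
  read 'a': q3 → q3
  read 'b': q3 → q0
  read 'a': q0 → q1
  read 'a': q1 → q1
  read 'b': q1 → q3
  read 'b': q3 → q0
  read 'b': q0 → q0
  read 'b': q0 → q0
  read 'b': q0 → q0
  read 'b': q0 → q0
  read 'a': q0 → q1
  end q1, rejected
w2:
  start at q3
  read 'b': q3 → q0
  read 'b': q0 → q0
  read 'a': q0 → q1
  read 'b': q1 → q3
  read 'b': q3 → q0
  read 'a': q0 → q1
  read 'b': q1 → q3
  read 'a': q3 → q3
  read 'b': q3 → q0
  read 'b': q0 → q0
  read 'a': q0 → q1
  read 'a': q1 → q1
  read 'b': q1 → q3
  read 'b': q3 → q0
  read 'b': q0 → q0
  read 'a': q0 → q1
  end q1, rejected
w3:
  start at q3
  read 'a': q3 → q3
  read 'b': q3 → q0
  read 'a': q0 → q1
  read 'b': q1 → q3
  read 'b': q3 → q0
  read 'b': q0 → q0
  read 'b': q0 → q0
  read 'a': q0 → q1
  read 'a': q1 → q1
  read 'a': q1 → q1
  read 'a': q1 → q1
  read 'b': q1 → q3
  end q3, accepted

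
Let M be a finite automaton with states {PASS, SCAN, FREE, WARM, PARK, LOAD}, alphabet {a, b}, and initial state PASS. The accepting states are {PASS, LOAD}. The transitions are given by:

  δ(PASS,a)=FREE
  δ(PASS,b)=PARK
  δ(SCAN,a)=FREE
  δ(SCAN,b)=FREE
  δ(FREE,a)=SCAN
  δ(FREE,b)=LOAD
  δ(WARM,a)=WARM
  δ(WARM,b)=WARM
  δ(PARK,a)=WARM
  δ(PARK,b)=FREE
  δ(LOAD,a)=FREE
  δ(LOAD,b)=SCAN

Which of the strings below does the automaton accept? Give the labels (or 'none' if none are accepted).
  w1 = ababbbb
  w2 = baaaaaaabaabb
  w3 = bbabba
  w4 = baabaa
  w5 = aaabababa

w1:
  start at PASS
  read 'a': PASS → FREE
  read 'b': FREE → LOAD
  read 'a': LOAD → FREE
  read 'b': FREE → LOAD
  read 'b': LOAD → SCAN
  read 'b': SCAN → FREE
  read 'b': FREE → LOAD
  end LOAD, accepted
w2:
  start at PASS
  read 'b': PASS → PARK
  read 'a': PARK → WARM
  read 'a': WARM → WARM
  read 'a': WARM → WARM
  read 'a': WARM → WARM
  read 'a': WARM → WARM
  read 'a': WARM → WARM
  read 'a': WARM → WARM
  read 'b': WARM → WARM
  read 'a': WARM → WARM
  read 'a': WARM → WARM
  read 'b': WARM → WARM
  read 'b': WARM → WARM
  end WARM, rejected
w3:
  start at PASS
  read 'b': PASS → PARK
  read 'b': PARK → FREE
  read 'a': FREE → SCAN
  read 'b': SCAN → FREE
  read 'b': FREE → LOAD
  read 'a': LOAD → FREE
  end FREE, rejected
w4:
  start at PASS
  read 'b': PASS → PARK
  read 'a': PARK → WARM
  read 'a': WARM → WARM
  read 'b': WARM → WARM
  read 'a': WARM → WARM
  read 'a': WARM → WARM
  end WARM, rejected
w5:
  start at PASS
  read 'a': PASS → FREE
  read 'a': FREE → SCAN
  read 'a': SCAN → FREE
  read 'b': FREE → LOAD
  read 'a': LOAD → FREE
  read 'b': FREE → LOAD
  read 'a': LOAD → FREE
  read 'b': FREE → LOAD
  read 'a': LOAD → FREE
  end FREE, rejected

w1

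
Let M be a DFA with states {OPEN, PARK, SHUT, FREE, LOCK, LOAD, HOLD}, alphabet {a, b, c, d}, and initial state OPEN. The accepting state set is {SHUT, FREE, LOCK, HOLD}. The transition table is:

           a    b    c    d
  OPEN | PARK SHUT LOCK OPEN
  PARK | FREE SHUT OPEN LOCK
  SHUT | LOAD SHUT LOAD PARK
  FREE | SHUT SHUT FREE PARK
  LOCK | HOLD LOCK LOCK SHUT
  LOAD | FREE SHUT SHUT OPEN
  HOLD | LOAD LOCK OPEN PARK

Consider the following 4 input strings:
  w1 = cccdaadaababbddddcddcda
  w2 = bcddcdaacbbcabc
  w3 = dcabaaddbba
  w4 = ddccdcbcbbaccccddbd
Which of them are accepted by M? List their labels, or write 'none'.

none

w1:
  start at OPEN
  read 'c': OPEN → LOCK
  read 'c': LOCK → LOCK
  read 'c': LOCK → LOCK
  read 'd': LOCK → SHUT
  read 'a': SHUT → LOAD
  read 'a': LOAD → FREE
  read 'd': FREE → PARK
  read 'a': PARK → FREE
  read 'a': FREE → SHUT
  read 'b': SHUT → SHUT
  read 'a': SHUT → LOAD
  read 'b': LOAD → SHUT
  read 'b': SHUT → SHUT
  read 'd': SHUT → PARK
  read 'd': PARK → LOCK
  read 'd': LOCK → SHUT
  read 'd': SHUT → PARK
  read 'c': PARK → OPEN
  read 'd': OPEN → OPEN
  read 'd': OPEN → OPEN
  read 'c': OPEN → LOCK
  read 'd': LOCK → SHUT
  read 'a': SHUT → LOAD
  end LOAD, rejected
w2:
  start at OPEN
  read 'b': OPEN → SHUT
  read 'c': SHUT → LOAD
  read 'd': LOAD → OPEN
  read 'd': OPEN → OPEN
  read 'c': OPEN → LOCK
  read 'd': LOCK → SHUT
  read 'a': SHUT → LOAD
  read 'a': LOAD → FREE
  read 'c': FREE → FREE
  read 'b': FREE → SHUT
  read 'b': SHUT → SHUT
  read 'c': SHUT → LOAD
  read 'a': LOAD → FREE
  read 'b': FREE → SHUT
  read 'c': SHUT → LOAD
  end LOAD, rejected
w3:
  start at OPEN
  read 'd': OPEN → OPEN
  read 'c': OPEN → LOCK
  read 'a': LOCK → HOLD
  read 'b': HOLD → LOCK
  read 'a': LOCK → HOLD
  read 'a': HOLD → LOAD
  read 'd': LOAD → OPEN
  read 'd': OPEN → OPEN
  read 'b': OPEN → SHUT
  read 'b': SHUT → SHUT
  read 'a': SHUT → LOAD
  end LOAD, rejected
w4:
  start at OPEN
  read 'd': OPEN → OPEN
  read 'd': OPEN → OPEN
  read 'c': OPEN → LOCK
  read 'c': LOCK → LOCK
  read 'd': LOCK → SHUT
  read 'c': SHUT → LOAD
  read 'b': LOAD → SHUT
  read 'c': SHUT → LOAD
  read 'b': LOAD → SHUT
  read 'b': SHUT → SHUT
  read 'a': SHUT → LOAD
  read 'c': LOAD → SHUT
  read 'c': SHUT → LOAD
  read 'c': LOAD → SHUT
  read 'c': SHUT → LOAD
  read 'd': LOAD → OPEN
  read 'd': OPEN → OPEN
  read 'b': OPEN → SHUT
  read 'd': SHUT → PARK
  end PARK, rejected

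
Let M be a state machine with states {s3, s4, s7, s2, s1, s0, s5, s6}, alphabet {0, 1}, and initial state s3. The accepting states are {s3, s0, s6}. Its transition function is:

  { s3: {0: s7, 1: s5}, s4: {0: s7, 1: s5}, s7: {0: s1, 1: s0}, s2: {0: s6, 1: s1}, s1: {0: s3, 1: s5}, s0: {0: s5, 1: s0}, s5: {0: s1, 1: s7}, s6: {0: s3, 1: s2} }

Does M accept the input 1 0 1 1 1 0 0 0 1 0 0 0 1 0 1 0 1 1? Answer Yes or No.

s3 → s5 → s1 → s5 → s7 → s0 → s5 → s1 → s3 → s5 → s1 → s3 → s7 → s0 → s5 → s7 → s1 → s5 → s7
End state s7 is not accepting.

No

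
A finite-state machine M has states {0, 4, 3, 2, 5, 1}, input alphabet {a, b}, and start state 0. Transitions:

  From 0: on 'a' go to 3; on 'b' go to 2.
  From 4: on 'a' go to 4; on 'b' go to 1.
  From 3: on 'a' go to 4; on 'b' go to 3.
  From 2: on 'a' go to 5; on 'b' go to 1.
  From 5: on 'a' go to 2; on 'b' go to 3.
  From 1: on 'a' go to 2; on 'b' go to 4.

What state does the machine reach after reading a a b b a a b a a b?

start at 0
read 'a': 0 → 3
read 'a': 3 → 4
read 'b': 4 → 1
read 'b': 1 → 4
read 'a': 4 → 4
read 'a': 4 → 4
read 'b': 4 → 1
read 'a': 1 → 2
read 'a': 2 → 5
read 'b': 5 → 3

3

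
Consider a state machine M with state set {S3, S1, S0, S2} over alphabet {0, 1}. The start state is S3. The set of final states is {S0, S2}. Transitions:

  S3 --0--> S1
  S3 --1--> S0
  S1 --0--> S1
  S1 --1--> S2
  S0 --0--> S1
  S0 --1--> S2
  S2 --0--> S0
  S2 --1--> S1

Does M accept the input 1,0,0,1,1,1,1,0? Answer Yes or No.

No

Trace: S3 -1-> S0 -0-> S1 -0-> S1 -1-> S2 -1-> S1 -1-> S2 -1-> S1 -0-> S1
End state S1 is not accepting.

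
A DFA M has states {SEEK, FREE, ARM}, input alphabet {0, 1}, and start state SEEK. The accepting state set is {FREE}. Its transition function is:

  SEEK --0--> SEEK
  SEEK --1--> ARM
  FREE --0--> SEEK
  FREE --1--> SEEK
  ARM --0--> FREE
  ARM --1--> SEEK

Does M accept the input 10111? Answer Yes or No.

start at SEEK
read '1': SEEK → ARM
read '0': ARM → FREE
read '1': FREE → SEEK
read '1': SEEK → ARM
read '1': ARM → SEEK
End state SEEK is not accepting.

No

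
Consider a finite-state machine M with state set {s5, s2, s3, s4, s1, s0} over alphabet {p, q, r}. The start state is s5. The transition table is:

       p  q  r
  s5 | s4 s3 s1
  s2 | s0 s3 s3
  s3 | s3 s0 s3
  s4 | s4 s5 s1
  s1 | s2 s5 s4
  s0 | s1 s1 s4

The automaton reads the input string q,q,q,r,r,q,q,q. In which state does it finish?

s0

start at s5
read 'q': s5 → s3
read 'q': s3 → s0
read 'q': s0 → s1
read 'r': s1 → s4
read 'r': s4 → s1
read 'q': s1 → s5
read 'q': s5 → s3
read 'q': s3 → s0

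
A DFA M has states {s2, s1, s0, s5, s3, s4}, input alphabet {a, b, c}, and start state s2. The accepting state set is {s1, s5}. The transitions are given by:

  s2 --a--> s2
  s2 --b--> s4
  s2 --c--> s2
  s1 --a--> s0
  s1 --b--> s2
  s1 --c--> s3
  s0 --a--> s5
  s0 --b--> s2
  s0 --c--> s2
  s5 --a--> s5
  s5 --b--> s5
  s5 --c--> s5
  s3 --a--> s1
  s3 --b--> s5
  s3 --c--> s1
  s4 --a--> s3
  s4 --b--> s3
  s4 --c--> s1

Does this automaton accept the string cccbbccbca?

s2 → s2 → s2 → s2 → s4 → s3 → s1 → s3 → s5 → s5 → s5
End state s5 is accepting.

Yes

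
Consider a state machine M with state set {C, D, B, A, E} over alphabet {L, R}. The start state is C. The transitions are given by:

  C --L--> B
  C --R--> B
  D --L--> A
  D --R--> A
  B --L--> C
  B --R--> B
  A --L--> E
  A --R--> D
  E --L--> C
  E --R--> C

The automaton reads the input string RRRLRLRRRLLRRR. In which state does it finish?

B

Trace: C -R-> B -R-> B -R-> B -L-> C -R-> B -L-> C -R-> B -R-> B -R-> B -L-> C -L-> B -R-> B -R-> B -R-> B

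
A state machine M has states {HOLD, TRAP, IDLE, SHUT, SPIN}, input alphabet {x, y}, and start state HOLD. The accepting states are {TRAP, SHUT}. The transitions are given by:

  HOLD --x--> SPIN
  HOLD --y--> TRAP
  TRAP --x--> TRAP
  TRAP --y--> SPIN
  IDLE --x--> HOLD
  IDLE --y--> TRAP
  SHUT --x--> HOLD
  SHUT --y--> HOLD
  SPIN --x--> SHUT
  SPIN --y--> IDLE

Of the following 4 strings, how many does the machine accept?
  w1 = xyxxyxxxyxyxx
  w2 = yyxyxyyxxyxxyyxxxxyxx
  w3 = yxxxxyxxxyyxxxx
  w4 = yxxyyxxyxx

2

w1: Trace: HOLD -x-> SPIN -y-> IDLE -x-> HOLD -x-> SPIN -y-> IDLE -x-> HOLD -x-> SPIN -x-> SHUT -y-> HOLD -x-> SPIN -y-> IDLE -x-> HOLD -x-> SPIN  → end SPIN, rejected
w2: Trace: HOLD -y-> TRAP -y-> SPIN -x-> SHUT -y-> HOLD -x-> SPIN -y-> IDLE -y-> TRAP -x-> TRAP -x-> TRAP -y-> SPIN -x-> SHUT -x-> HOLD -y-> TRAP -y-> SPIN -x-> SHUT -x-> HOLD -x-> SPIN -x-> SHUT -y-> HOLD -x-> SPIN -x-> SHUT  → end SHUT, accepted
w3: Trace: HOLD -y-> TRAP -x-> TRAP -x-> TRAP -x-> TRAP -x-> TRAP -y-> SPIN -x-> SHUT -x-> HOLD -x-> SPIN -y-> IDLE -y-> TRAP -x-> TRAP -x-> TRAP -x-> TRAP -x-> TRAP  → end TRAP, accepted
w4: Trace: HOLD -y-> TRAP -x-> TRAP -x-> TRAP -y-> SPIN -y-> IDLE -x-> HOLD -x-> SPIN -y-> IDLE -x-> HOLD -x-> SPIN  → end SPIN, rejected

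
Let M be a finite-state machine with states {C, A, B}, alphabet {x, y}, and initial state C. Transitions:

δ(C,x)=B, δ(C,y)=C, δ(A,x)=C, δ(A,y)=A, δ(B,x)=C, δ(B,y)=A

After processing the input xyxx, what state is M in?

C → B → A → C → B

B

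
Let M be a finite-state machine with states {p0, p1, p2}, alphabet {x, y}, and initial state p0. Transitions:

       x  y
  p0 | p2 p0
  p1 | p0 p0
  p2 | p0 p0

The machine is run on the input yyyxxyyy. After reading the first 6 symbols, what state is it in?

p0 → p0 → p0 → p0 → p2 → p0 → p0
After 6 symbols: p0.

p0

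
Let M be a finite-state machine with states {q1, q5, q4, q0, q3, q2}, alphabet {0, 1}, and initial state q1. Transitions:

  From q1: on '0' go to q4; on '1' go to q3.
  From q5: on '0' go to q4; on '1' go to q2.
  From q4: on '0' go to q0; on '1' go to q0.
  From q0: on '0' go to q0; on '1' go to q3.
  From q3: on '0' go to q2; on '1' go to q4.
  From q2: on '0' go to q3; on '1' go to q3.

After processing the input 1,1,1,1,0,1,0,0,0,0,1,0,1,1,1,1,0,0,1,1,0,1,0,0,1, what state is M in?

q4

Trace: q1 -1-> q3 -1-> q4 -1-> q0 -1-> q3 -0-> q2 -1-> q3 -0-> q2 -0-> q3 -0-> q2 -0-> q3 -1-> q4 -0-> q0 -1-> q3 -1-> q4 -1-> q0 -1-> q3 -0-> q2 -0-> q3 -1-> q4 -1-> q0 -0-> q0 -1-> q3 -0-> q2 -0-> q3 -1-> q4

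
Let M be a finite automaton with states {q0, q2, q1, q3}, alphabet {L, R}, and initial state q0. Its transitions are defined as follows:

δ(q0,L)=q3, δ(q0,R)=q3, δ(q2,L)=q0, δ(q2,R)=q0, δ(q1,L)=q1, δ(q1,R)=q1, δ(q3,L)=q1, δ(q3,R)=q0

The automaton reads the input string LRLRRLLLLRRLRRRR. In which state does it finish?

start at q0
read 'L': q0 → q3
read 'R': q3 → q0
read 'L': q0 → q3
read 'R': q3 → q0
read 'R': q0 → q3
read 'L': q3 → q1
read 'L': q1 → q1
read 'L': q1 → q1
read 'L': q1 → q1
read 'R': q1 → q1
read 'R': q1 → q1
read 'L': q1 → q1
read 'R': q1 → q1
read 'R': q1 → q1
read 'R': q1 → q1
read 'R': q1 → q1

q1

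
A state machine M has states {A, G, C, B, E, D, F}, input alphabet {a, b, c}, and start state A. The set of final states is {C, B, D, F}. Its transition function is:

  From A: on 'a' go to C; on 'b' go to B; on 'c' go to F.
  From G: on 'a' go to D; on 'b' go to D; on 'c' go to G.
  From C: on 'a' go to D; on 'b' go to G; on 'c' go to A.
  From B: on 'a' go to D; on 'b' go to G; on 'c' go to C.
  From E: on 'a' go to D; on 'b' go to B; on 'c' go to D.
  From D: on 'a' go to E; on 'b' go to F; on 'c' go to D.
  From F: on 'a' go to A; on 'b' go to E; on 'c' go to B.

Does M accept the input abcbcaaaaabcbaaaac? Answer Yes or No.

start at A
read 'a': A → C
read 'b': C → G
read 'c': G → G
read 'b': G → D
read 'c': D → D
read 'a': D → E
read 'a': E → D
read 'a': D → E
read 'a': E → D
read 'a': D → E
read 'b': E → B
read 'c': B → C
read 'b': C → G
read 'a': G → D
read 'a': D → E
read 'a': E → D
read 'a': D → E
read 'c': E → D
End state D is accepting.

Yes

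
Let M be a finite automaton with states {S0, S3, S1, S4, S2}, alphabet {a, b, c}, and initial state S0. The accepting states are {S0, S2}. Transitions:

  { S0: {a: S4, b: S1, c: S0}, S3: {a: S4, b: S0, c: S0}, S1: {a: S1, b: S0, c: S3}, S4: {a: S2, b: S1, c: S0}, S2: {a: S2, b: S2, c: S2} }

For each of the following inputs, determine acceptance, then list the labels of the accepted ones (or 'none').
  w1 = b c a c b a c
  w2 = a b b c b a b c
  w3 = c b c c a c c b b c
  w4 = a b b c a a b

w1: S0 → S1 → S3 → S4 → S0 → S1 → S1 → S3  → end S3, rejected
w2: S0 → S4 → S1 → S0 → S0 → S1 → S1 → S0 → S0  → end S0, accepted
w3: S0 → S0 → S1 → S3 → S0 → S4 → S0 → S0 → S1 → S0 → S0  → end S0, accepted
w4: S0 → S4 → S1 → S0 → S0 → S4 → S2 → S2  → end S2, accepted

w2, w3, w4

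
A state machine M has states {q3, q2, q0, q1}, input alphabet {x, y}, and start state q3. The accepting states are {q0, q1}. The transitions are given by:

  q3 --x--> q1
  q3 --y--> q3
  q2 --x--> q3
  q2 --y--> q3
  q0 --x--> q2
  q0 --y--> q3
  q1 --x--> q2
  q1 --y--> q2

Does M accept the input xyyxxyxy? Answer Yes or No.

start at q3
read 'x': q3 → q1
read 'y': q1 → q2
read 'y': q2 → q3
read 'x': q3 → q1
read 'x': q1 → q2
read 'y': q2 → q3
read 'x': q3 → q1
read 'y': q1 → q2
End state q2 is not accepting.

No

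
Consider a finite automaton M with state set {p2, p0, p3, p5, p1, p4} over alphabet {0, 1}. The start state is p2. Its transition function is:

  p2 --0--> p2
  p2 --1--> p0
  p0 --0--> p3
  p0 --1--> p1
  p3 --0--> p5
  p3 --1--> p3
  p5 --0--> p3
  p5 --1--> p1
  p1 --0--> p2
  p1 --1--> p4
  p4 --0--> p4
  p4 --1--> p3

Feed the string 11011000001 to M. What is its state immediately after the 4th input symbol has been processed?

p0

start at p2
read '1': p2 → p0
read '1': p0 → p1
read '0': p1 → p2
read '1': p2 → p0
After 4 symbols: p0.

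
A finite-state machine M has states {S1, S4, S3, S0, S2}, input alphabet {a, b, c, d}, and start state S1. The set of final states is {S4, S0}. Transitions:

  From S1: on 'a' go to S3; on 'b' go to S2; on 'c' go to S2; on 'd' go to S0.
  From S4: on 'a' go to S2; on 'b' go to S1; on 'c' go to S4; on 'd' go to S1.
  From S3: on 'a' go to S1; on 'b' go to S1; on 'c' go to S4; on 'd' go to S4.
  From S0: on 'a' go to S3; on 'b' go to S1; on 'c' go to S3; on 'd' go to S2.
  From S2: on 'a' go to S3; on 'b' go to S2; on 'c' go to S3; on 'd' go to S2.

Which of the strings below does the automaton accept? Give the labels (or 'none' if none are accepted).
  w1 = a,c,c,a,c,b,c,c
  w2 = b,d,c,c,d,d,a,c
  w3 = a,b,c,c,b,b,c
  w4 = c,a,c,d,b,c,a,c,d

w2

w1: S1 → S3 → S4 → S4 → S2 → S3 → S1 → S2 → S3  → end S3, rejected
w2: S1 → S2 → S2 → S3 → S4 → S1 → S0 → S3 → S4  → end S4, accepted
w3: S1 → S3 → S1 → S2 → S3 → S1 → S2 → S3  → end S3, rejected
w4: S1 → S2 → S3 → S4 → S1 → S2 → S3 → S1 → S2 → S2  → end S2, rejected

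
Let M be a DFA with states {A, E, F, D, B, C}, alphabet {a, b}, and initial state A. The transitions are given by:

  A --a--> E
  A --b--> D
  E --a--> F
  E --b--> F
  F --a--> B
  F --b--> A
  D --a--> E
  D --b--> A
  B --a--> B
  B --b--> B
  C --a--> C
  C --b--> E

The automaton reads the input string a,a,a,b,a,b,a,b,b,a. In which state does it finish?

start at A
read 'a': A → E
read 'a': E → F
read 'a': F → B
read 'b': B → B
read 'a': B → B
read 'b': B → B
read 'a': B → B
read 'b': B → B
read 'b': B → B
read 'a': B → B

B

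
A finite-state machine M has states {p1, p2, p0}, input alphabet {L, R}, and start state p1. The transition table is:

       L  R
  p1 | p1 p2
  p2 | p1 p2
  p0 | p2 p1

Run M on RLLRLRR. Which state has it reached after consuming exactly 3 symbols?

p1

Trace: p1 -R-> p2 -L-> p1 -L-> p1
After 3 symbols: p1.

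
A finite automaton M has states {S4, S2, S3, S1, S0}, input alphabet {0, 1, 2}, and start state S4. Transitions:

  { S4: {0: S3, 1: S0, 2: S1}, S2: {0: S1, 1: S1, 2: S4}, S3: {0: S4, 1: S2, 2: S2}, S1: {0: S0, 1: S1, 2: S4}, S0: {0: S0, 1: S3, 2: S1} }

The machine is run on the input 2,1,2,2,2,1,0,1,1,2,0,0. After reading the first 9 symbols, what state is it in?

S2

Trace: S4 -2-> S1 -1-> S1 -2-> S4 -2-> S1 -2-> S4 -1-> S0 -0-> S0 -1-> S3 -1-> S2
After 9 symbols: S2.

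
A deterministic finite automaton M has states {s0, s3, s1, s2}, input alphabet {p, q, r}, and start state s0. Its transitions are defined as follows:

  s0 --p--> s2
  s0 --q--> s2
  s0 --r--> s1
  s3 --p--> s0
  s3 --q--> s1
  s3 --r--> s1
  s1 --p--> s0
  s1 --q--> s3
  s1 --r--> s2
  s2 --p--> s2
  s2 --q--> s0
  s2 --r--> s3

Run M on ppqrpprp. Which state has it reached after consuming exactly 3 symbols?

start at s0
read 'p': s0 → s2
read 'p': s2 → s2
read 'q': s2 → s0
After 3 symbols: s0.

s0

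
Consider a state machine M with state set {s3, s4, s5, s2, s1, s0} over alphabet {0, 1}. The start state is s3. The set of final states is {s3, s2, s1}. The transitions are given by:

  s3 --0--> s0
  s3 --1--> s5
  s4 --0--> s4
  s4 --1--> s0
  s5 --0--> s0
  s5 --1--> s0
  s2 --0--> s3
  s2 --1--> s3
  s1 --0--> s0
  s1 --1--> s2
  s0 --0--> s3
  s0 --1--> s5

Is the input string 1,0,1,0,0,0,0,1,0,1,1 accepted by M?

No

Trace: s3 -1-> s5 -0-> s0 -1-> s5 -0-> s0 -0-> s3 -0-> s0 -0-> s3 -1-> s5 -0-> s0 -1-> s5 -1-> s0
End state s0 is not accepting.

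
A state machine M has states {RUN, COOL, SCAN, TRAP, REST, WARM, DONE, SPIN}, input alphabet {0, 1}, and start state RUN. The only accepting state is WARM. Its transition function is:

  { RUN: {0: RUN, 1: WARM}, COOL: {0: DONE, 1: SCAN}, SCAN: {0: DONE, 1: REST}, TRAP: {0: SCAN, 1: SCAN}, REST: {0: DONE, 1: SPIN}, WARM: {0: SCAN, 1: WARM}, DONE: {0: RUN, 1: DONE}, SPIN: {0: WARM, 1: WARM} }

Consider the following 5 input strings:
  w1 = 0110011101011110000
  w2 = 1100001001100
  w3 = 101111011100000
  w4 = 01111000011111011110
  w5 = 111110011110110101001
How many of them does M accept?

1

w1: Trace: RUN -0-> RUN -1-> WARM -1-> WARM -0-> SCAN -0-> DONE -1-> DONE -1-> DONE -1-> DONE -0-> RUN -1-> WARM -0-> SCAN -1-> REST -1-> SPIN -1-> WARM -1-> WARM -0-> SCAN -0-> DONE -0-> RUN -0-> RUN  → end RUN, rejected
w2: Trace: RUN -1-> WARM -1-> WARM -0-> SCAN -0-> DONE -0-> RUN -0-> RUN -1-> WARM -0-> SCAN -0-> DONE -1-> DONE -1-> DONE -0-> RUN -0-> RUN  → end RUN, rejected
w3: Trace: RUN -1-> WARM -0-> SCAN -1-> REST -1-> SPIN -1-> WARM -1-> WARM -0-> SCAN -1-> REST -1-> SPIN -1-> WARM -0-> SCAN -0-> DONE -0-> RUN -0-> RUN -0-> RUN  → end RUN, rejected
w4: Trace: RUN -0-> RUN -1-> WARM -1-> WARM -1-> WARM -1-> WARM -0-> SCAN -0-> DONE -0-> RUN -0-> RUN -1-> WARM -1-> WARM -1-> WARM -1-> WARM -1-> WARM -0-> SCAN -1-> REST -1-> SPIN -1-> WARM -1-> WARM -0-> SCAN  → end SCAN, rejected
w5: Trace: RUN -1-> WARM -1-> WARM -1-> WARM -1-> WARM -1-> WARM -0-> SCAN -0-> DONE -1-> DONE -1-> DONE -1-> DONE -1-> DONE -0-> RUN -1-> WARM -1-> WARM -0-> SCAN -1-> REST -0-> DONE -1-> DONE -0-> RUN -0-> RUN -1-> WARM  → end WARM, accepted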